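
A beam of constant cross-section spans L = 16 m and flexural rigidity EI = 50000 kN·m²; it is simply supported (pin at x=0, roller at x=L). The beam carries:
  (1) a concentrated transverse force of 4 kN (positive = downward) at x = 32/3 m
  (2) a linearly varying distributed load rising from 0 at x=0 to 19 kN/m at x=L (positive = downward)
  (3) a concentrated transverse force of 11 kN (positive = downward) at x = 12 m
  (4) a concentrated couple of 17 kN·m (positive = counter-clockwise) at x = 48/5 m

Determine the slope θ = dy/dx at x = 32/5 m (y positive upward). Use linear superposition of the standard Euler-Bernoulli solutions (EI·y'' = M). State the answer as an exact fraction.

Load 1 — point force P=4 kN at a=32/3 m (b=L-a=16/3):
  θ_1 = -Pb(L²-b²-3x²)/(6LEI)  [x≤a] = -4·(16/3)·(16²-(16/3)²-3·(32/5)²)/(6·16·50000) = -2944/6328125 rad
Load 2 — triangular load w₀=19 kN/m (0→w₀ over full span):
  θ_2 = -w₀(7L⁴-30L²x²+15x⁴)/(360LEI) = -19·(7·16⁴-30·16²·(32/5)²+15·(32/5)⁴)/(360·16·50000) = -196384/17578125 rad
Load 3 — point force P=11 kN at a=12 m (b=L-a=4):
  θ_3 = -Pb(L²-b²-3x²)/(6LEI)  [x≤a] = -11·4·(16²-4²-3·(32/5)²)/(6·16·50000) = -671/625000 rad
Load 4 — applied couple M₀=17 kN·m at a=48/5 m (b=L-a=32/5):
  θ_4 = (M₀x²/(2L)+C₁)/EI  [x≤a] with C₁=M₀(3b²-L²)/(6L)=-1768/75 = (17·(32/5)²/(2·16)+(-1768/75))/50000 = -17/468750 rad
Superposition: θ = Σ θ_i = -16133123/1265625000 rad ≈ -0.012747 rad

θ(32/5) = -16133123/1265625000 rad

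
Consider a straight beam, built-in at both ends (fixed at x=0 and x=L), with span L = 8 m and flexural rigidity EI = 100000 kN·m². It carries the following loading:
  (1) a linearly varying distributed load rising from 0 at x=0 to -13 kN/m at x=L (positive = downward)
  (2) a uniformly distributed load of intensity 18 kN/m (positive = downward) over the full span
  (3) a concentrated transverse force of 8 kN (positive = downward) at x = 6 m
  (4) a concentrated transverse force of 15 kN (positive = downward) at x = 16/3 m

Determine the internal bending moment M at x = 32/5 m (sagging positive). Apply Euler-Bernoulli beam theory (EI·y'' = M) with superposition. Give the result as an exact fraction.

Load 1 — triangular load w₀=-13 kN/m (0→w₀ over full span):
  M_1 = 3w₀Lx/20 - w₀L²/30 - w₀x³/(6L) = 3·(-13)·8·(32/5)/20 - (-13)·8²/30 - (-13)·(32/5)³/(6·8) = -416/375 kN·m
Load 2 — uniform load w=18 kN/m over full span:
  M_2 = wLx/2 - wL²/12 - wx²/2 = 18·8·(32/5)/2 - 18·8²/12 - 18·(32/5)²/2 = -96/25 kN·m
Load 3 — point force P=8 kN at a=6 m (b=L-a=2):
  M_3 = Pa²(a+3b)(L-x)/L³ - Pa²b/L²  [x>a] = 8·6²·(6+3·2)·(8-(32/5))/8³ - 8·6²·2/8² = 9/5 kN·m
Load 4 — point force P=15 kN at a=16/3 m (b=L-a=8/3):
  M_4 = Pa²(a+3b)(L-x)/L³ - Pa²b/L²  [x>a] = 15·(16/3)²·((16/3)+3·(8/3))·(8-(32/5))/8³ - 15·(16/3)²·(8/3)/8² = 0 kN·m
Superposition: M = Σ M_i = -1181/375 kN·m ≈ -3.149333 kN·m

M(32/5) = -1181/375 kN·m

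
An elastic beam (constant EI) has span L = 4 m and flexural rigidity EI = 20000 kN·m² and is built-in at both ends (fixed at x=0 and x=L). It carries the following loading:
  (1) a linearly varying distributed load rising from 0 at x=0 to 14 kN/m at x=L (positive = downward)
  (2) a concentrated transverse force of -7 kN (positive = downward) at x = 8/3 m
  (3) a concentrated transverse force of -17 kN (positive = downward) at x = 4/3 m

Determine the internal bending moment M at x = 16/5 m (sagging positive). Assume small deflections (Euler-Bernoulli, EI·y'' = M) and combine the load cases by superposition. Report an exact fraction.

Load 1 — triangular load w₀=14 kN/m (0→w₀ over full span):
  M_1 = 3w₀Lx/20 - w₀L²/30 - w₀x³/(6L) = 3·14·4·(16/5)/20 - 14·4²/30 - 14·(16/5)³/(6·4) = 112/375 kN·m
Load 2 — point force P=-7 kN at a=8/3 m (b=L-a=4/3):
  M_2 = Pa²(a+3b)(L-x)/L³ - Pa²b/L²  [x>a] = (-7)·(8/3)²·((8/3)+3·(4/3))·(4-(16/5))/4³ - (-7)·(8/3)²·(4/3)/4² = 0 kN·m
Load 3 — point force P=-17 kN at a=4/3 m (b=L-a=8/3):
  M_3 = Pa²(a+3b)(L-x)/L³ - Pa²b/L²  [x>a] = (-17)·(4/3)²·((4/3)+3·(8/3))·(4-(16/5))/4³ - (-17)·(4/3)²·(8/3)/4² = 68/45 kN·m
Superposition: M = Σ M_i = 2036/1125 kN·m ≈ 1.809778 kN·m

M(16/5) = 2036/1125 kN·m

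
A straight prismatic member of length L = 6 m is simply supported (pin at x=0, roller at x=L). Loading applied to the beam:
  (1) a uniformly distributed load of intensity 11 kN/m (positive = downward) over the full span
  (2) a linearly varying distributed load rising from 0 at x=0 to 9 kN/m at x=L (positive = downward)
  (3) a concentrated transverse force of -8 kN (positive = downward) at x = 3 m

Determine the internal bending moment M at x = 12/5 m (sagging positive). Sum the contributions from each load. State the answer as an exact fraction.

Load 1 — uniform load w=11 kN/m over full span:
  M_1 = wx(L-x)/2 = 11·(12/5)·(6-(12/5))/2 = 1188/25 kN·m
Load 2 — triangular load w₀=9 kN/m (0→w₀ over full span):
  M_2 = w₀Lx/6 - w₀x³/(6L) = 9·6·(12/5)/6 - 9·(12/5)³/(6·6) = 2268/125 kN·m
Load 3 — point force P=-8 kN at a=3 m (b=L-a=3):
  M_3 = Pbx/L  [x≤a] = (-8)·3·(12/5)/6 = -48/5 kN·m
Superposition: M = Σ M_i = 7008/125 kN·m ≈ 56.064000 kN·m

M(12/5) = 7008/125 kN·m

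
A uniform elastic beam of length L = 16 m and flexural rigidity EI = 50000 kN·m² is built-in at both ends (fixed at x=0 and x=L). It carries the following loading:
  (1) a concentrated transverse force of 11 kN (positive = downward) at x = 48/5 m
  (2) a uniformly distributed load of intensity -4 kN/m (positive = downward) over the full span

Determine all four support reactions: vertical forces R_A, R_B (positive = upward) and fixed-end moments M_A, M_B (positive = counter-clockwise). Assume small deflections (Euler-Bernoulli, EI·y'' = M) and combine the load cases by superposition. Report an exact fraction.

Load 1 — point force P=11 kN at a=48/5 m (b=L-a=32/5):
  R_A = Pb²(3a+b)/L³ = 11·(32/5)²·(3·(48/5)+(32/5))/16³ = 484/125 kN
  M_A = Pab²/L² = 11·(48/5)·(32/5)²/16² = 2112/125 kN·m
  R_B = Pa²(a+3b)/L³ = 11·(48/5)²·((48/5)+3·(32/5))/16³ = 891/125 kN
  M_B = -Pa²b/L² = -11·(48/5)²·(32/5)/16² = -3168/125 kN·m
Load 2 — uniform load w=-4 kN/m over full span:
  R_A = wL/2 = (-4)·16/2 = -32 kN
  M_A = wL²/12 = (-4)·16²/12 = -256/3 kN·m
  R_B = wL/2 = (-4)·16/2 = -32 kN
  M_B = -wL²/12 = -(-4)·16²/12 = 256/3 kN·m
Superposition: R_A = -3516/125 kN, M_A = -25664/375 kN·m, R_B = -3109/125 kN, M_B = 22496/375 kN·m

R_A = -3516/125 kN, M_A = -25664/375 kN·m, R_B = -3109/125 kN, M_B = 22496/375 kN·m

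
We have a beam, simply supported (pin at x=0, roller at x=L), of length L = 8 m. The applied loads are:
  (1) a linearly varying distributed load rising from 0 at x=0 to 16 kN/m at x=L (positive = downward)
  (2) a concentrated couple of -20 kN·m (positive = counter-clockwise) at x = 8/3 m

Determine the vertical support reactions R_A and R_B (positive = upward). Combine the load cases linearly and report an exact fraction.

R_A = 113/6 kN, R_B = 271/6 kN

Load 1 — triangular load w₀=16 kN/m (0→w₀ over full span):
  R_A = w₀L/6 = 16·8/6 = 64/3 kN
  R_B = w₀L/3 = 16·8/3 = 128/3 kN
Load 2 — applied couple M₀=-20 kN·m at a=8/3 m (b=L-a=16/3):
  R_A = M₀/L = (-20)/8 = -5/2 kN
  R_B = -M₀/L = -(-20)/8 = 5/2 kN
Superposition: R_A = 113/6 kN, R_B = 271/6 kN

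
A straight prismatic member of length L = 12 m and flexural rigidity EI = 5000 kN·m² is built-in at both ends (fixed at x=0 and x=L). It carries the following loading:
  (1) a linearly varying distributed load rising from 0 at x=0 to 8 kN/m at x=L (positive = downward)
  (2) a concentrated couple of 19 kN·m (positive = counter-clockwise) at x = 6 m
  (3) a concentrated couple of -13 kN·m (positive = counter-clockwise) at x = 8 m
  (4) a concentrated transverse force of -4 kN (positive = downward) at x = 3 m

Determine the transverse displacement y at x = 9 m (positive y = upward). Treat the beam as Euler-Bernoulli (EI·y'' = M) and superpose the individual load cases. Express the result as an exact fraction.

Load 1 — triangular load w₀=8 kN/m (0→w₀ over full span):
  y_1 = -w₀x²(L-x)²(x+2L)/(120LEI) = -8·9²·(12-9)²·(9+2·12)/(120·12·5000) = -2673/100000 m
Load 2 — applied couple M₀=19 kN·m at a=6 m (b=L-a=6):
  y_2 = (R_Ax³/6 - M_Ax²/2 - M₀(x-a)²/2)/EI  [x>a] with R_A=19/8, M_A=19/4 = ((19/8)·9³/6 - (19/4)·9²/2 - 19·(9-6)²/2)/5000 = 171/80000 m
Load 3 — applied couple M₀=-13 kN·m at a=8 m (b=L-a=4):
  y_3 = (R_Ax³/6 - M_Ax²/2 - M₀(x-a)²/2)/EI  [x>a] with R_A=-13/9, M_A=-13/3 = ((-13/9)·9³/6 - (-13/3)·9²/2 - (-13)·(9-8)²/2)/5000 = 13/10000 m
Load 4 — point force P=-4 kN at a=3 m (b=L-a=9):
  y_4 = -Pa²(L-x)²(3bL-(3b+a)(L-x))/(6L³EI)  [x>a] = -(-4)·3²·(12-9)²·(3·9·12-(3·9+3)·(12-9))/(6·12³·5000) = 117/80000 m
Superposition: y = Σ y_i = -2183/100000 m ≈ -0.021830 m

y(9) = -2183/100000 m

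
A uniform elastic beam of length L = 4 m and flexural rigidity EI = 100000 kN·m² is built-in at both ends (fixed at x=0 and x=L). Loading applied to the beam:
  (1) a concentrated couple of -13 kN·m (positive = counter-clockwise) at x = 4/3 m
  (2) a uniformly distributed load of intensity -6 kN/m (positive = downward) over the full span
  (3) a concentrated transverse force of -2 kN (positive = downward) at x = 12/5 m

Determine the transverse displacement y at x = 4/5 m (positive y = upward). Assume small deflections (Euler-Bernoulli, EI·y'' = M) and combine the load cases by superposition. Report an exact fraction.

y(4/5) = 6391/439453125 m

Load 1 — applied couple M₀=-13 kN·m at a=4/3 m (b=L-a=8/3):
  y_1 = (R_Ax³/6 - M_Ax²/2)/EI  [x≤a] with R_A=-13/3, M_A=0 = ((-13/3)·(4/5)³/6 - 0·(4/5)²/2)/100000 = -13/3515625 m
Load 2 — uniform load w=-6 kN/m over full span:
  y_2 = -wx²(L-x)²/(24EI) = -(-6)·(4/5)²·(4-(4/5))²/(24·100000) = 32/1953125 m
Load 3 — point force P=-2 kN at a=12/5 m (b=L-a=8/5):
  y_3 = -Pb²x²(3aL-(3a+b)x)/(6L³EI)  [x≤a] = -(-2)·(8/5)²·(4/5)²·(3·(12/5)·4-(3·(12/5)+(8/5))·(4/5))/(6·4³·100000) = 272/146484375 m
Superposition: y = Σ y_i = 6391/439453125 m ≈ 0.000015 m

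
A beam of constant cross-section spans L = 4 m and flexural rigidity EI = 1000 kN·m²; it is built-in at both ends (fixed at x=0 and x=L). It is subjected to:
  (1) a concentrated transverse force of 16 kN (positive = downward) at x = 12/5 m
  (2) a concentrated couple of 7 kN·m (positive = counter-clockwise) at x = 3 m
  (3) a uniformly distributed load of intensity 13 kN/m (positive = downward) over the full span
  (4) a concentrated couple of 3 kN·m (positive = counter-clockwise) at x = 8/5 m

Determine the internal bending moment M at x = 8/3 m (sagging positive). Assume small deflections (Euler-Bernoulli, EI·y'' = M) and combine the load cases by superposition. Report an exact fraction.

M(8/3) = 233429/18000 kN·m

Load 1 — point force P=16 kN at a=12/5 m (b=L-a=8/5):
  M_1 = Pa²(a+3b)(L-x)/L³ - Pa²b/L²  [x>a] = 16·(12/5)²·((12/5)+3·(8/5))·(4-(8/3))/4³ - 16·(12/5)²·(8/5)/4² = 576/125 kN·m
Load 2 — applied couple M₀=7 kN·m at a=3 m (b=L-a=1):
  M_2 = R_Ax - M_A  [x≤a] with R_A=63/32, M_A=35/16 = (63/32)·(8/3) - (35/16) = 49/16 kN·m
Load 3 — uniform load w=13 kN/m over full span:
  M_3 = wLx/2 - wL²/12 - wx²/2 = 13·4·(8/3)/2 - 13·4²/12 - 13·(8/3)²/2 = 52/9 kN·m
Load 4 — applied couple M₀=3 kN·m at a=8/5 m (b=L-a=12/5):
  M_4 = R_Ax - M_A - M₀  [x>a] with R_A=27/25, M_A=9/25 = (27/25)·(8/3) - (9/25) - 3 = -12/25 kN·m
Superposition: M = Σ M_i = 233429/18000 kN·m ≈ 12.968278 kN·m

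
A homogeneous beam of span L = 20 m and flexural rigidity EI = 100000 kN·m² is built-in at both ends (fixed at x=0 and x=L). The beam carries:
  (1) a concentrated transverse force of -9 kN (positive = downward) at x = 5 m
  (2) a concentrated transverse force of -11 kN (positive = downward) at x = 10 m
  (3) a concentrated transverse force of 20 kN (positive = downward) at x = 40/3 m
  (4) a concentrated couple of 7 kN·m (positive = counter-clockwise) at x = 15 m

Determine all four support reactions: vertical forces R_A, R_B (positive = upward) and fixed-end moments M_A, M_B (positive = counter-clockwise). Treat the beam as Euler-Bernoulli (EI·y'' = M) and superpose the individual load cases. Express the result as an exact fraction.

R_A = -2029/270 kN, M_A = -4535/216 kN·m, R_B = 2029/270 kN, M_B = -5321/216 kN·m

Load 1 — point force P=-9 kN at a=5 m (b=L-a=15):
  R_A = Pb²(3a+b)/L³ = (-9)·15²·(3·5+15)/20³ = -243/32 kN
  M_A = Pab²/L² = (-9)·5·15²/20² = -405/16 kN·m
  R_B = Pa²(a+3b)/L³ = (-9)·5²·(5+3·15)/20³ = -45/32 kN
  M_B = -Pa²b/L² = -(-9)·5²·15/20² = 135/16 kN·m
Load 2 — point force P=-11 kN at a=10 m (b=L-a=10):
  R_A = Pb²(3a+b)/L³ = (-11)·10²·(3·10+10)/20³ = -11/2 kN
  M_A = Pab²/L² = (-11)·10·10²/20² = -55/2 kN·m
  R_B = Pa²(a+3b)/L³ = (-11)·10²·(10+3·10)/20³ = -11/2 kN
  M_B = -Pa²b/L² = -(-11)·10²·10/20² = 55/2 kN·m
Load 3 — point force P=20 kN at a=40/3 m (b=L-a=20/3):
  R_A = Pb²(3a+b)/L³ = 20·(20/3)²·(3·(40/3)+(20/3))/20³ = 140/27 kN
  M_A = Pab²/L² = 20·(40/3)·(20/3)²/20² = 800/27 kN·m
  R_B = Pa²(a+3b)/L³ = 20·(40/3)²·((40/3)+3·(20/3))/20³ = 400/27 kN
  M_B = -Pa²b/L² = -20·(40/3)²·(20/3)/20² = -1600/27 kN·m
Load 4 — applied couple M₀=7 kN·m at a=15 m (b=L-a=5):
  R_A = 6M₀ab/L³ = 6·7·15·5/20³ = 63/160 kN
  M_A = M₀b(2a-b)/L² = 7·5·(2·15-5)/20² = 35/16 kN·m
  R_B = -6M₀ab/L³ = -6·7·15·5/20³ = -63/160 kN
  M_B = M₀a(2b-a)/L² = 7·15·(2·5-15)/20² = -21/16 kN·m
Superposition: R_A = -2029/270 kN, M_A = -4535/216 kN·m, R_B = 2029/270 kN, M_B = -5321/216 kN·m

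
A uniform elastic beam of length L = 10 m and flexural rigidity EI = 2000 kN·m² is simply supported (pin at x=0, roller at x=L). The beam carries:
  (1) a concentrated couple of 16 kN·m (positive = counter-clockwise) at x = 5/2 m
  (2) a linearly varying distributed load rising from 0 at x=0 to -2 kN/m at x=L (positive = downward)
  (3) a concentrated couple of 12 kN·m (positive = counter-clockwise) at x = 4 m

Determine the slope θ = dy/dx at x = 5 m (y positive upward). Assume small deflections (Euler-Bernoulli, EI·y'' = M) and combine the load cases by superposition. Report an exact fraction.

Load 1 — applied couple M₀=16 kN·m at a=5/2 m (b=L-a=15/2):
  θ_1 = (M₀x²/(2L)-M₀(x-a)+C₁)/EI  [x>a] with C₁=M₀(3b²-L²)/(6L)=55/3 = (16·5²/(2·10)-16·(5-(5/2))+(55/3))/2000 = -1/1200 rad
Load 2 — triangular load w₀=-2 kN/m (0→w₀ over full span):
  θ_2 = -w₀(7L⁴-30L²x²+15x⁴)/(360LEI) = -(-2)·(7·10⁴-30·10²·5²+15·5⁴)/(360·10·2000) = 7/5760 rad
Load 3 — applied couple M₀=12 kN·m at a=4 m (b=L-a=6):
  θ_3 = (M₀x²/(2L)-M₀(x-a)+C₁)/EI  [x>a] with C₁=M₀(3b²-L²)/(6L)=8/5 = (12·5²/(2·10)-12·(5-4)+(8/5))/2000 = 23/10000 rad
Superposition: θ = Σ θ_i = 1931/720000 rad ≈ 0.002682 rad

θ(5) = 1931/720000 rad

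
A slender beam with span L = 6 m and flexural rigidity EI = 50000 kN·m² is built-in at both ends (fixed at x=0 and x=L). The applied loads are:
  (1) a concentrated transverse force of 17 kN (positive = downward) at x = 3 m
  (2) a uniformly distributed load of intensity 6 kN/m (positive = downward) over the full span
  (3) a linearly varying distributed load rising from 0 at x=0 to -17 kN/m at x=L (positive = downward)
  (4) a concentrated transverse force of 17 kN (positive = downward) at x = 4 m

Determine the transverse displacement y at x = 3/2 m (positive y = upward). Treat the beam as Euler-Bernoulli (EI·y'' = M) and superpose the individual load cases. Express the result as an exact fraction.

Load 1 — point force P=17 kN at a=3 m (b=L-a=3):
  y_1 = -Pb²x²(3aL-(3a+b)x)/(6L³EI)  [x≤a] = -17·3²·(3/2)²·(3·3·6-(3·3+3)·(3/2))/(6·6³·50000) = -153/800000 m
Load 2 — uniform load w=6 kN/m over full span:
  y_2 = -wx²(L-x)²/(24EI) = -6·(3/2)²·(6-(3/2))²/(24·50000) = -729/3200000 m
Load 3 — triangular load w₀=-17 kN/m (0→w₀ over full span):
  y_3 = -w₀x²(L-x)²(x+2L)/(120LEI) = -(-17)·(3/2)²·(6-(3/2))²·((3/2)+2·6)/(120·6·50000) = 37179/128000000 m
Load 4 — point force P=17 kN at a=4 m (b=L-a=2):
  y_4 = -Pb²x²(3aL-(3a+b)x)/(6L³EI)  [x≤a] = -17·2²·(3/2)²·(3·4·6-(3·4+2)·(3/2))/(6·6³·50000) = -289/2400000 m
Superposition: y = Σ y_i = -95623/384000000 m ≈ -0.000249 m

y(3/2) = -95623/384000000 m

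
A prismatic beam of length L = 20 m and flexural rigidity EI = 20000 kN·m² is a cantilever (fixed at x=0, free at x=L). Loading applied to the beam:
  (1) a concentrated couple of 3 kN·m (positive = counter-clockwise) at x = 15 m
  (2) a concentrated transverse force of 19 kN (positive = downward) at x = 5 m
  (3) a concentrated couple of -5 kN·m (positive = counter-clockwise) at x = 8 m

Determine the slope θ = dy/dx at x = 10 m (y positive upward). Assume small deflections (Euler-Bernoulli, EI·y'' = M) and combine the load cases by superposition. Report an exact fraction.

Load 1 — applied couple M₀=3 kN·m at a=15 m (b=L-a=5):
  θ_1 = M₀x/EI  [x≤a] = 3·10/20000 = 3/2000 rad
Load 2 — point force P=19 kN at a=5 m (b=L-a=15):
  θ_2 = -Pa²/(2EI)  [x>a] = -19·5²/(2·20000) = -19/1600 rad
Load 3 — applied couple M₀=-5 kN·m at a=8 m (b=L-a=12):
  θ_3 = M₀a/EI  [x>a] = (-5)·8/20000 = -1/500 rad
Superposition: θ = Σ θ_i = -99/8000 rad ≈ -0.012375 rad

θ(10) = -99/8000 rad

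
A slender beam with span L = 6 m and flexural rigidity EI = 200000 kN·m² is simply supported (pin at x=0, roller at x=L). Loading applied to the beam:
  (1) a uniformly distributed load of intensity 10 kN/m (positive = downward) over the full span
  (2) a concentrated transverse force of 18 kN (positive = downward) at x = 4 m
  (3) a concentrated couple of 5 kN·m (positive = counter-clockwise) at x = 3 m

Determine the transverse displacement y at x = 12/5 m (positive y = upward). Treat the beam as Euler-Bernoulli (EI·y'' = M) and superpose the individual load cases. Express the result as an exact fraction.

y(12/5) = -5619/5000000 m

Load 1 — uniform load w=10 kN/m over full span:
  y_1 = -wx(L³-2Lx²+x³)/(24EI) = -10·(12/5)·(6³-2·6·(12/5)²+(12/5)³)/(24·200000) = -2511/3125000 m
Load 2 — point force P=18 kN at a=4 m (b=L-a=2):
  y_2 = -Pbx(L²-b²-x²)/(6LEI)  [x≤a] = -18·2·(12/5)·(6²-2²-(12/5)²)/(6·6·200000) = -123/390625 m
Load 3 — applied couple M₀=5 kN·m at a=3 m (b=L-a=3):
  y_3 = (M₀x³/(6L)+C₁x)/EI  [x≤a] with C₁=M₀(3b²-L²)/(6L)=-5/4 = (5·(12/5)³/(6·6)+(-5/4)·(12/5))/200000 = -27/5000000 m
Superposition: y = Σ y_i = -5619/5000000 m ≈ -0.001124 m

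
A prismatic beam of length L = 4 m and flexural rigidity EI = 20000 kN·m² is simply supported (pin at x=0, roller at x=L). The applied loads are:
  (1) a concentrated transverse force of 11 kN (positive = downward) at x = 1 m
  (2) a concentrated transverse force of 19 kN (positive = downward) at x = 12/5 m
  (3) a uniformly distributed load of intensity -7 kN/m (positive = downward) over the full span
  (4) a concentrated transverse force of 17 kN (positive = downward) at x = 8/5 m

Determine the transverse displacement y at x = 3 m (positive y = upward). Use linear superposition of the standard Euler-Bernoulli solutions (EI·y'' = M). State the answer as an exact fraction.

Load 1 — point force P=11 kN at a=1 m (b=L-a=3):
  y_1 = -Pa(L-x)(2Lx-a²-x²)/(6LEI)  [x>a] = -11·1·(4-3)·(2·4·3-1²-3²)/(6·4·20000) = -77/240000 m
Load 2 — point force P=19 kN at a=12/5 m (b=L-a=8/5):
  y_2 = -Pa(L-x)(2Lx-a²-x²)/(6LEI)  [x>a] = -19·(12/5)·(4-3)·(2·4·3-(12/5)²-3²)/(6·4·20000) = -4389/5000000 m
Load 3 — uniform load w=-7 kN/m over full span:
  y_3 = -wx(L³-2Lx²+x³)/(24EI) = -(-7)·3·(4³-2·4·3²+3³)/(24·20000) = 133/160000 m
Load 4 — point force P=17 kN at a=8/5 m (b=L-a=12/5):
  y_4 = -Pa(L-x)(2Lx-a²-x²)/(6LEI)  [x>a] = -17·(8/5)·(4-3)·(2·4·3-(8/5)²-3²)/(6·4·20000) = -5287/7500000 m
Superposition: y = Σ y_i = -64339/60000000 m ≈ -0.001072 m

y(3) = -64339/60000000 m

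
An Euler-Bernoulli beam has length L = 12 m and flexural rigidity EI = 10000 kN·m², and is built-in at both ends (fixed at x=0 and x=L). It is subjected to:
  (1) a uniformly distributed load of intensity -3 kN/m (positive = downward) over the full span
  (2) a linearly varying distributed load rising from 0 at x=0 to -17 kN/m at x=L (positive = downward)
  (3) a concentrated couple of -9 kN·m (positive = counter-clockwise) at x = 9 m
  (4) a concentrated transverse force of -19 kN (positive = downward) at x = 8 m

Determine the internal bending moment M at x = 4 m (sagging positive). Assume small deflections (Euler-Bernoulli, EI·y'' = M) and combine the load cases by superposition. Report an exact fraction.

M(4) = -88703/2160 kN·m

Load 1 — uniform load w=-3 kN/m over full span:
  M_1 = wLx/2 - wL²/12 - wx²/2 = (-3)·12·4/2 - (-3)·12²/12 - (-3)·4²/2 = -12 kN·m
Load 2 — triangular load w₀=-17 kN/m (0→w₀ over full span):
  M_2 = 3w₀Lx/20 - w₀L²/30 - w₀x³/(6L) = 3·(-17)·12·4/20 - (-17)·12²/30 - (-17)·4³/(6·12) = -1156/45 kN·m
Load 3 — applied couple M₀=-9 kN·m at a=9 m (b=L-a=3):
  M_3 = R_Ax - M_A  [x≤a] with R_A=-27/32, M_A=-45/16 = (-27/32)·4 - (-45/16) = -9/16 kN·m
Load 4 — point force P=-19 kN at a=8 m (b=L-a=4):
  M_4 = Pb²(3a+b)x/L³ - Pab²/L²  [x≤a] = (-19)·4²·(3·8+4)·4/12³ - (-19)·8·4²/12² = -76/27 kN·m
Superposition: M = Σ M_i = -88703/2160 kN·m ≈ -41.066204 kN·m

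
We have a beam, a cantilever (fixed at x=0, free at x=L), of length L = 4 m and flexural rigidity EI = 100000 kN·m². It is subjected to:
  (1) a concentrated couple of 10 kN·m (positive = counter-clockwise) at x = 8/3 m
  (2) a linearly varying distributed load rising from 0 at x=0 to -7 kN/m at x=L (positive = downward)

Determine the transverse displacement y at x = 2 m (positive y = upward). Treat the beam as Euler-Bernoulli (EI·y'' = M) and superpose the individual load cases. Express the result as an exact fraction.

y(2) = 1147/1500000 m

Load 1 — applied couple M₀=10 kN·m at a=8/3 m (b=L-a=4/3):
  y_1 = M₀x²/(2EI)  [x≤a] = 10·2²/(2·100000) = 1/5000 m
Load 2 — triangular load w₀=-7 kN/m (0→w₀ over full span):
  y_2 = (w₀Lx³/12-w₀L²x²/6-w₀x⁵/(120L))/EI = ((-7)·4·2³/12-(-7)·4²·2²/6-(-7)·2⁵/(120·4))/100000 = 847/1500000 m
Superposition: y = Σ y_i = 1147/1500000 m ≈ 0.000765 m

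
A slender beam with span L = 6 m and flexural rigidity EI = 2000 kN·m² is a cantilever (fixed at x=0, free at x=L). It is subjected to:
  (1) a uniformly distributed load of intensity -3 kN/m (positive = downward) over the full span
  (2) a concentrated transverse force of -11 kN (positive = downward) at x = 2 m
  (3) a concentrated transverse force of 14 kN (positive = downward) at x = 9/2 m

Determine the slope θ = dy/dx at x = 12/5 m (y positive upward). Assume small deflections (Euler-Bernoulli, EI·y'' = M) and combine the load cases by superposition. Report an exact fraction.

θ(12/5) = -263/125000 rad

Load 1 — uniform load w=-3 kN/m over full span:
  θ_1 = -wx(x²-3Lx+3L²)/(6EI) = -(-3)·(12/5)·((12/5)²-3·6·(12/5)+3·6²)/(6·2000) = 1323/31250 rad
Load 2 — point force P=-11 kN at a=2 m (b=L-a=4):
  θ_2 = -Pa²/(2EI)  [x>a] = -(-11)·2²/(2·2000) = 11/1000 rad
Load 3 — point force P=14 kN at a=9/2 m (b=L-a=3/2):
  θ_3 = -Px(2a-x)/(2EI)  [x≤a] = -14·(12/5)·(2·(9/2)-(12/5))/(2·2000) = -693/12500 rad
Superposition: θ = Σ θ_i = -263/125000 rad ≈ -0.002104 rad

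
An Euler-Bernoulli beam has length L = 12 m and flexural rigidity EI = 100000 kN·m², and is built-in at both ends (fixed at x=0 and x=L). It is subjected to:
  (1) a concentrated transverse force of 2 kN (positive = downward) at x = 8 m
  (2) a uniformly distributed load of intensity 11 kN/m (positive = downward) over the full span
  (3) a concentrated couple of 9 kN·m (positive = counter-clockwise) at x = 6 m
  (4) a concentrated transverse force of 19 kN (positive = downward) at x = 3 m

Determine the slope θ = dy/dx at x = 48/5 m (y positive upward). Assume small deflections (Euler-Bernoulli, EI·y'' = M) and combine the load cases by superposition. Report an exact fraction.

Load 1 — point force P=2 kN at a=8 m (b=L-a=4):
  θ_1 = Pa²(L-x)(2bL-(3b+a)(L-x))/(2L³EI)  [x>a] = 2·8²·(12-(48/5))·(2·4·12-(3·4+8)·(12-(48/5)))/(2·12³·100000) = 2/46875 rad
Load 2 — uniform load w=11 kN/m over full span:
  θ_2 = -wx(L-x)(L-2x)/(12EI) = -11·(48/5)·(12-(48/5))·(12-2·(48/5))/(12·100000) = 594/390625 rad
Load 3 — applied couple M₀=9 kN·m at a=6 m (b=L-a=6):
  θ_3 = (R_Ax²/2 - M_Ax - M₀(x-a))/EI  [x>a] with R_A=9/8, M_A=9/4 = ((9/8)·(48/5)²/2 - (9/4)·(48/5) - 9·((48/5)-6))/100000 = -27/1250000 rad
Load 4 — point force P=19 kN at a=3 m (b=L-a=9):
  θ_4 = Pa²(L-x)(2bL-(3b+a)(L-x))/(2L³EI)  [x>a] = 19·3²·(12-(48/5))·(2·9·12-(3·9+3)·(12-(48/5)))/(2·12³·100000) = 171/1000000 rad
Superposition: θ = Σ θ_i = 128453/75000000 rad ≈ 0.001713 rad

θ(48/5) = 128453/75000000 rad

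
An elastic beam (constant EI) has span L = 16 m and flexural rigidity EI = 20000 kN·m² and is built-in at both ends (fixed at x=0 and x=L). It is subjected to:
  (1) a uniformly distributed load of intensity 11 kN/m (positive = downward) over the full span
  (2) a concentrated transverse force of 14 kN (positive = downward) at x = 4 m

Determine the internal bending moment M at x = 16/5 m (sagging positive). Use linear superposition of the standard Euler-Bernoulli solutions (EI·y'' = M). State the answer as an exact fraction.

Load 1 — uniform load w=11 kN/m over full span:
  M_1 = wLx/2 - wL²/12 - wx²/2 = 11·16·(16/5)/2 - 11·16²/12 - 11·(16/5)²/2 = -704/75 kN·m
Load 2 — point force P=14 kN at a=4 m (b=L-a=12):
  M_2 = Pb²(3a+b)x/L³ - Pab²/L²  [x≤a] = 14·12²·(3·4+12)·(16/5)/16³ - 14·4·12²/16² = 63/10 kN·m
Superposition: M = Σ M_i = -463/150 kN·m ≈ -3.086667 kN·m

M(16/5) = -463/150 kN·m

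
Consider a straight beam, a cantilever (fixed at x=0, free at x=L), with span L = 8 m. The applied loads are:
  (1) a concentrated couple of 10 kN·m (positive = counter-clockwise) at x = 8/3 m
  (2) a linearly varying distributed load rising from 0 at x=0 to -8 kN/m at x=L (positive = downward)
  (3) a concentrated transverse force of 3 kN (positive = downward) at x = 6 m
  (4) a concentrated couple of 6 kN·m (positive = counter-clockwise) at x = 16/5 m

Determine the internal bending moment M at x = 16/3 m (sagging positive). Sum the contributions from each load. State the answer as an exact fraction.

M(16/3) = 1886/81 kN·m

Load 1 — applied couple M₀=10 kN·m at a=8/3 m (b=L-a=16/3):
  M_1 = 0  [x>a] = 0 kN·m
Load 2 — triangular load w₀=-8 kN/m (0→w₀ over full span):
  M_2 = w₀Lx/2 - w₀L²/3 - w₀x³/(6L) = (-8)·8·(16/3)/2 - (-8)·8²/3 - (-8)·(16/3)³/(6·8) = 2048/81 kN·m
Load 3 — point force P=3 kN at a=6 m (b=L-a=2):
  M_3 = -P(a-x)  [x≤a] = -3·(6-(16/3)) = -2 kN·m
Load 4 — applied couple M₀=6 kN·m at a=16/5 m (b=L-a=24/5):
  M_4 = 0  [x>a] = 0 kN·m
Superposition: M = Σ M_i = 1886/81 kN·m ≈ 23.283951 kN·m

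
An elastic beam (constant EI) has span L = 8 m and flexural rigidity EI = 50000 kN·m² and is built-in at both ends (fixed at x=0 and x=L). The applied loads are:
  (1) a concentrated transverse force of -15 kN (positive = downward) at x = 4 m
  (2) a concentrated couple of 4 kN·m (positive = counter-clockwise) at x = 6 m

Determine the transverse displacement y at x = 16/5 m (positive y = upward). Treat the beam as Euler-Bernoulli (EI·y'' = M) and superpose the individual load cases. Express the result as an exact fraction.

Load 1 — point force P=-15 kN at a=4 m (b=L-a=4):
  y_1 = -Pb²x²(3aL-(3a+b)x)/(6L³EI)  [x≤a] = -(-15)·4²·(16/5)²·(3·4·8-(3·4+4)·(16/5))/(6·8³·50000) = 56/78125 m
Load 2 — applied couple M₀=4 kN·m at a=6 m (b=L-a=2):
  y_2 = (R_Ax³/6 - M_Ax²/2)/EI  [x≤a] with R_A=9/16, M_A=5/4 = ((9/16)·(16/5)³/6 - (5/4)·(16/5)²/2)/50000 = -26/390625 m
Superposition: y = Σ y_i = 254/390625 m ≈ 0.000650 m

y(16/5) = 254/390625 m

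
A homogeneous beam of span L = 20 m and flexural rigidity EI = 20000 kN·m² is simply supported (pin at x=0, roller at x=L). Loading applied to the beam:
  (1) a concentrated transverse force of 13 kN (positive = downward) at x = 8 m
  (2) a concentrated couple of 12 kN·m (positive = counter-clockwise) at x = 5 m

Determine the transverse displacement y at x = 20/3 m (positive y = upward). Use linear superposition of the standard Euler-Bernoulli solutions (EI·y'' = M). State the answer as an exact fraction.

y(20/3) = -11051/135000 m

Load 1 — point force P=13 kN at a=8 m (b=L-a=12):
  y_1 = -Pbx(L²-b²-x²)/(6LEI)  [x≤a] = -13·12·(20/3)·(20²-12²-(20/3)²)/(6·20·20000) = -1547/16875 m
Load 2 — applied couple M₀=12 kN·m at a=5 m (b=L-a=15):
  y_2 = (M₀x³/(6L)-M₀(x-a)²/2+C₁x)/EI  [x>a] with C₁=M₀(3b²-L²)/(6L)=55/2 = (12·(20/3)³/(6·20)-12·((20/3)-5)²/2+(55/2)·(20/3))/20000 = 53/5400 m
Superposition: y = Σ y_i = -11051/135000 m ≈ -0.081859 m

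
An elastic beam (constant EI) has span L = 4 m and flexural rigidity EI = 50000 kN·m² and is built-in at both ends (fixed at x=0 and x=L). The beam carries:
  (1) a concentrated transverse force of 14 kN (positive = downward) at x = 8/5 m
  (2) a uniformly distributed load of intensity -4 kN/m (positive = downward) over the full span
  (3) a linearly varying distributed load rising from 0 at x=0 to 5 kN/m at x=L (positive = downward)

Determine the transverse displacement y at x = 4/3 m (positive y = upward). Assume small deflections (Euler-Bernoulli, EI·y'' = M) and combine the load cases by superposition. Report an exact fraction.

y(4/3) = -15412/284765625 m

Load 1 — point force P=14 kN at a=8/5 m (b=L-a=12/5):
  y_1 = -Pb²x²(3aL-(3a+b)x)/(6L³EI)  [x≤a] = -14·(12/5)²·(4/3)²·(3·(8/5)·4-(3·(8/5)+(12/5))·(4/3))/(6·4³·50000) = -28/390625 m
Load 2 — uniform load w=-4 kN/m over full span:
  y_2 = -wx²(L-x)²/(24EI) = -(-4)·(4/3)²·(4-(4/3))²/(24·50000) = 32/759375 m
Load 3 — triangular load w₀=5 kN/m (0→w₀ over full span):
  y_3 = -w₀x²(L-x)²(x+2L)/(120LEI) = -5·(4/3)²·(4-(4/3))²·((4/3)+2·4)/(120·4·50000) = -56/2278125 m
Superposition: y = Σ y_i = -15412/284765625 m ≈ -0.000054 m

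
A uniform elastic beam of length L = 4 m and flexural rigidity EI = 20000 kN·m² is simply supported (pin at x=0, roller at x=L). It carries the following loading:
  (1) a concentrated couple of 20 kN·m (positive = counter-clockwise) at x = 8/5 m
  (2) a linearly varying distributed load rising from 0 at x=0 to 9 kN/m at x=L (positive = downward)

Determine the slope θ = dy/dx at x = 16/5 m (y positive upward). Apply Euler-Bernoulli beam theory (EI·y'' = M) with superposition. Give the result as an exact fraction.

θ(16/5) = 1021/4687500 rad

Load 1 — applied couple M₀=20 kN·m at a=8/5 m (b=L-a=12/5):
  θ_1 = (M₀x²/(2L)-M₀(x-a)+C₁)/EI  [x>a] with C₁=M₀(3b²-L²)/(6L)=16/15 = (20·(16/5)²/(2·4)-20·((16/5)-(8/5))+(16/15))/20000 = -1/3750 rad
Load 2 — triangular load w₀=9 kN/m (0→w₀ over full span):
  θ_2 = -w₀(7L⁴-30L²x²+15x⁴)/(360LEI) = -9·(7·4⁴-30·4²·(16/5)²+15·(16/5)⁴)/(360·4·20000) = 757/1562500 rad
Superposition: θ = Σ θ_i = 1021/4687500 rad ≈ 0.000218 rad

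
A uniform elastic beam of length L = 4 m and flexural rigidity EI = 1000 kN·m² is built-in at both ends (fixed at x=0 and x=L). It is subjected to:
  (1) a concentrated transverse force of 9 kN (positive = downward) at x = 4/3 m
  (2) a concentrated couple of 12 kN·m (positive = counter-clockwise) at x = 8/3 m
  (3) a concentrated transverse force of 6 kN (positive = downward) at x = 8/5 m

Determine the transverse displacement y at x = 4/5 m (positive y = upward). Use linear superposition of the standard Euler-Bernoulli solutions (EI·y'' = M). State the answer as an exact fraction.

y(4/5) = -50108/17578125 m

Load 1 — point force P=9 kN at a=4/3 m (b=L-a=8/3):
  y_1 = -Pb²x²(3aL-(3a+b)x)/(6L³EI)  [x≤a] = -9·(8/3)²·(4/5)²·(3·(4/3)·4-(3·(4/3)+(8/3))·(4/5))/(6·4³·1000) = -32/28125 m
Load 2 — applied couple M₀=12 kN·m at a=8/3 m (b=L-a=4/3):
  y_2 = (R_Ax³/6 - M_Ax²/2)/EI  [x≤a] with R_A=4, M_A=4 = (4·(4/5)³/6 - 4·(4/5)²/2)/1000 = -44/46875 m
Load 3 — point force P=6 kN at a=8/5 m (b=L-a=12/5):
  y_3 = -Pb²x²(3aL-(3a+b)x)/(6L³EI)  [x≤a] = -6·(12/5)²·(4/5)²·(3·(8/5)·4-(3·(8/5)+(12/5))·(4/5))/(6·4³·1000) = -1512/1953125 m
Superposition: y = Σ y_i = -50108/17578125 m ≈ -0.002851 m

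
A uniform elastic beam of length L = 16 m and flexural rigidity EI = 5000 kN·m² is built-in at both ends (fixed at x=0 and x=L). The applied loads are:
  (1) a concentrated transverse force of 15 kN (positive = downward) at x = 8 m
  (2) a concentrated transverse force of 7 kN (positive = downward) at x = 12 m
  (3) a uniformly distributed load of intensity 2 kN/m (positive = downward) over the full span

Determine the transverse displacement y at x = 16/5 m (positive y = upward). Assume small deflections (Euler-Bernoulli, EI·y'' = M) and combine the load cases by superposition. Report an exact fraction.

y(16/5) = -21356/390625 m

Load 1 — point force P=15 kN at a=8 m (b=L-a=8):
  y_1 = -Pb²x²(3aL-(3a+b)x)/(6L³EI)  [x≤a] = -15·8²·(16/5)²·(3·8·16-(3·8+8)·(16/5))/(6·16³·5000) = -352/15625 m
Load 2 — point force P=7 kN at a=12 m (b=L-a=4):
  y_2 = -Pb²x²(3aL-(3a+b)x)/(6L³EI)  [x≤a] = -7·4²·(16/5)²·(3·12·16-(3·12+4)·(16/5))/(6·16³·5000) = -196/46875 m
Load 3 — uniform load w=2 kN/m over full span:
  y_3 = -wx²(L-x)²/(24EI) = -2·(16/5)²·(16-(16/5))²/(24·5000) = -32768/1171875 m
Superposition: y = Σ y_i = -21356/390625 m ≈ -0.054671 m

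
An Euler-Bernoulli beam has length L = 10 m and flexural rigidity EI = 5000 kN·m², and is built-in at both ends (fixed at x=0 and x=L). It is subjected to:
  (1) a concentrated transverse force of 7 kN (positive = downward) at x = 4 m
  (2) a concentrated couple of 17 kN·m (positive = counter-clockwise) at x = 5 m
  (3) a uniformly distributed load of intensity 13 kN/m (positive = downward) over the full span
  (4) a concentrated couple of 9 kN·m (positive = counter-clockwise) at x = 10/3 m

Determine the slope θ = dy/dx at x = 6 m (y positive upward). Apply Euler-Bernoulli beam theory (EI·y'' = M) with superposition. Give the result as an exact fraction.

θ(6) = 7521/625000 rad

Load 1 — point force P=7 kN at a=4 m (b=L-a=6):
  θ_1 = Pa²(L-x)(2bL-(3b+a)(L-x))/(2L³EI)  [x>a] = 7·4²·(10-6)·(2·6·10-(3·6+4)·(10-6))/(2·10³·5000) = 112/78125 rad
Load 2 — applied couple M₀=17 kN·m at a=5 m (b=L-a=5):
  θ_2 = (R_Ax²/2 - M_Ax - M₀(x-a))/EI  [x>a] with R_A=51/20, M_A=17/4 = ((51/20)·6²/2 - (17/4)·6 - 17·(6-5))/5000 = 17/25000 rad
Load 3 — uniform load w=13 kN/m over full span:
  θ_3 = -wx(L-x)(L-2x)/(12EI) = -13·6·(10-6)·(10-2·6)/(12·5000) = 13/1250 rad
Load 4 — applied couple M₀=9 kN·m at a=10/3 m (b=L-a=20/3):
  θ_4 = (R_Ax²/2 - M_Ax - M₀(x-a))/EI  [x>a] with R_A=6/5, M_A=0 = ((6/5)·6²/2 - 0·6 - 9·(6-(10/3)))/5000 = -3/6250 rad
Superposition: θ = Σ θ_i = 7521/625000 rad ≈ 0.012034 rad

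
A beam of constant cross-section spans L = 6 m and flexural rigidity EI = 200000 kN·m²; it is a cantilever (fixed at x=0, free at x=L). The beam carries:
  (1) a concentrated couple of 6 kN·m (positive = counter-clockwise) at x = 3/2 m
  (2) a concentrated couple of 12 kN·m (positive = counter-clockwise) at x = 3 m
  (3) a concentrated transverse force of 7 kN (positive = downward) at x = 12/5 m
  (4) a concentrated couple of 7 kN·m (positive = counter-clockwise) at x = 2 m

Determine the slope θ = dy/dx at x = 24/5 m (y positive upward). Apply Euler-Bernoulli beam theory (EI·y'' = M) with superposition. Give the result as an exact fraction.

θ(24/5) = 971/5000000 rad

Load 1 — applied couple M₀=6 kN·m at a=3/2 m (b=L-a=9/2):
  θ_1 = M₀a/EI  [x>a] = 6·(3/2)/200000 = 9/200000 rad
Load 2 — applied couple M₀=12 kN·m at a=3 m (b=L-a=3):
  θ_2 = M₀a/EI  [x>a] = 12·3/200000 = 9/50000 rad
Load 3 — point force P=7 kN at a=12/5 m (b=L-a=18/5):
  θ_3 = -Pa²/(2EI)  [x>a] = -7·(12/5)²/(2·200000) = -63/625000 rad
Load 4 — applied couple M₀=7 kN·m at a=2 m (b=L-a=4):
  θ_4 = M₀a/EI  [x>a] = 7·2/200000 = 7/100000 rad
Superposition: θ = Σ θ_i = 971/5000000 rad ≈ 0.000194 rad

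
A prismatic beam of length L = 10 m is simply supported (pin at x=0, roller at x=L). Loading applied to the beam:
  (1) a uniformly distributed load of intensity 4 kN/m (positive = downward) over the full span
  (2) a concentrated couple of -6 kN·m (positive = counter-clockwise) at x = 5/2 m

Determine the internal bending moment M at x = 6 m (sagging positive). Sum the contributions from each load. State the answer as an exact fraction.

Load 1 — uniform load w=4 kN/m over full span:
  M_1 = wx(L-x)/2 = 4·6·(10-6)/2 = 48 kN·m
Load 2 — applied couple M₀=-6 kN·m at a=5/2 m (b=L-a=15/2):
  M_2 = M₀x/L - M₀  [x>a] = (-6)·6/10 - (-6) = 12/5 kN·m
Superposition: M = Σ M_i = 252/5 kN·m ≈ 50.400000 kN·m

M(6) = 252/5 kN·m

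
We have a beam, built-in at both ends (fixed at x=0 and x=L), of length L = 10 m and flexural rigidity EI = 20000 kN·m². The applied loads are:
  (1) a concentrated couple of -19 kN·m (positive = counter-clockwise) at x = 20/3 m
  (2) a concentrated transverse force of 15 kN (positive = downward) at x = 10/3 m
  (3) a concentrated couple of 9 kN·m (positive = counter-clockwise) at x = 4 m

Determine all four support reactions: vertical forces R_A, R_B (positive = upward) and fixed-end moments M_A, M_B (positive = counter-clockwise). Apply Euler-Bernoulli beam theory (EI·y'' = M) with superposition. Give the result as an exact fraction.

R_A = 11108/1125 kN, M_A = 3818/225 kN·m, R_B = 5767/1125 kN, M_B = -1852/225 kN·m

Load 1 — applied couple M₀=-19 kN·m at a=20/3 m (b=L-a=10/3):
  R_A = 6M₀ab/L³ = 6·(-19)·(20/3)·(10/3)/10³ = -38/15 kN
  M_A = M₀b(2a-b)/L² = (-19)·(10/3)·(2·(20/3)-(10/3))/10² = -19/3 kN·m
  R_B = -6M₀ab/L³ = -6·(-19)·(20/3)·(10/3)/10³ = 38/15 kN
  M_B = M₀a(2b-a)/L² = (-19)·(20/3)·(2·(10/3)-(20/3))/10² = 0 kN·m
Load 2 — point force P=15 kN at a=10/3 m (b=L-a=20/3):
  R_A = Pb²(3a+b)/L³ = 15·(20/3)²·(3·(10/3)+(20/3))/10³ = 100/9 kN
  M_A = Pab²/L² = 15·(10/3)·(20/3)²/10² = 200/9 kN·m
  R_B = Pa²(a+3b)/L³ = 15·(10/3)²·((10/3)+3·(20/3))/10³ = 35/9 kN
  M_B = -Pa²b/L² = -15·(10/3)²·(20/3)/10² = -100/9 kN·m
Load 3 — applied couple M₀=9 kN·m at a=4 m (b=L-a=6):
  R_A = 6M₀ab/L³ = 6·9·4·6/10³ = 162/125 kN
  M_A = M₀b(2a-b)/L² = 9·6·(2·4-6)/10² = 27/25 kN·m
  R_B = -6M₀ab/L³ = -6·9·4·6/10³ = -162/125 kN
  M_B = M₀a(2b-a)/L² = 9·4·(2·6-4)/10² = 72/25 kN·m
Superposition: R_A = 11108/1125 kN, M_A = 3818/225 kN·m, R_B = 5767/1125 kN, M_B = -1852/225 kN·m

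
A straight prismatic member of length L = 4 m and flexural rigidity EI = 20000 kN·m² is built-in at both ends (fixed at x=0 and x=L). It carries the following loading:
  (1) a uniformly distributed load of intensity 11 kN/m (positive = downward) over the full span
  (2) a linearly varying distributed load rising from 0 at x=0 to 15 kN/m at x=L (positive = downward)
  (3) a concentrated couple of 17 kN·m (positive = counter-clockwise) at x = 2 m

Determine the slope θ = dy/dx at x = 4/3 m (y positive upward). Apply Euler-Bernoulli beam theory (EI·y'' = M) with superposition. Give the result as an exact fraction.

θ(4/3) = -19/50625 rad

Load 1 — uniform load w=11 kN/m over full span:
  θ_1 = -wx(L-x)(L-2x)/(12EI) = -11·(4/3)·(4-(4/3))·(4-2·(4/3))/(12·20000) = -11/50625 rad
Load 2 — triangular load w₀=15 kN/m (0→w₀ over full span):
  θ_2 = -w₀(2x(L-x)(L-2x)(x+2L)+x²(L-x)²)/(120LEI) = -15·(2·(4/3)·(4-(4/3))·(4-2·(4/3))·((4/3)+2·4)+(4/3)²·(4-(4/3))²)/(120·4·20000) = -8/50625 rad
Load 3 — applied couple M₀=17 kN·m at a=2 m (b=L-a=2):
  θ_3 = (R_Ax²/2 - M_Ax)/EI  [x≤a] with R_A=51/8, M_A=17/4 = ((51/8)·(4/3)²/2 - (17/4)·(4/3))/20000 = 0 rad
Superposition: θ = Σ θ_i = -19/50625 rad ≈ -0.000375 rad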